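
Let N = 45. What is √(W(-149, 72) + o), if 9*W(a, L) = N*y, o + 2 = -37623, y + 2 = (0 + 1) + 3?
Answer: I*√37615 ≈ 193.95*I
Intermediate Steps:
y = 2 (y = -2 + ((0 + 1) + 3) = -2 + (1 + 3) = -2 + 4 = 2)
o = -37625 (o = -2 - 37623 = -37625)
W(a, L) = 10 (W(a, L) = (45*2)/9 = (⅑)*90 = 10)
√(W(-149, 72) + o) = √(10 - 37625) = √(-37615) = I*√37615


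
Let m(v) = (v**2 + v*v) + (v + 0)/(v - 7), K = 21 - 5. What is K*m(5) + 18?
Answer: 778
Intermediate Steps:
K = 16
m(v) = 2*v**2 + v/(-7 + v) (m(v) = (v**2 + v**2) + v/(-7 + v) = 2*v**2 + v/(-7 + v))
K*m(5) + 18 = 16*(5*(1 - 14*5 + 2*5**2)/(-7 + 5)) + 18 = 16*(5*(1 - 70 + 2*25)/(-2)) + 18 = 16*(5*(-1/2)*(1 - 70 + 50)) + 18 = 16*(5*(-1/2)*(-19)) + 18 = 16*(95/2) + 18 = 760 + 18 = 778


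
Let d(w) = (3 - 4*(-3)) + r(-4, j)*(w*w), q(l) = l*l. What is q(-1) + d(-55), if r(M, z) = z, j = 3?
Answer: 9091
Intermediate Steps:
q(l) = l**2
d(w) = 15 + 3*w**2 (d(w) = (3 - 4*(-3)) + 3*(w*w) = (3 + 12) + 3*w**2 = 15 + 3*w**2)
q(-1) + d(-55) = (-1)**2 + (15 + 3*(-55)**2) = 1 + (15 + 3*3025) = 1 + (15 + 9075) = 1 + 9090 = 9091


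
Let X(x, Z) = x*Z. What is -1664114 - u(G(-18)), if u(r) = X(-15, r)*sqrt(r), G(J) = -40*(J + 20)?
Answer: -1664114 - 4800*I*sqrt(5) ≈ -1.6641e+6 - 10733.0*I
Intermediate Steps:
X(x, Z) = Z*x
G(J) = -800 - 40*J (G(J) = -40*(20 + J) = -800 - 40*J)
u(r) = -15*r**(3/2) (u(r) = (r*(-15))*sqrt(r) = (-15*r)*sqrt(r) = -15*r**(3/2))
-1664114 - u(G(-18)) = -1664114 - (-15)*(-800 - 40*(-18))**(3/2) = -1664114 - (-15)*(-800 + 720)**(3/2) = -1664114 - (-15)*(-80)**(3/2) = -1664114 - (-15)*(-320*I*sqrt(5)) = -1664114 - 4800*I*sqrt(5)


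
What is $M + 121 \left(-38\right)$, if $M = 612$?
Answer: $-3986$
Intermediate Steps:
$M + 121 \left(-38\right) = 612 + 121 \left(-38\right) = 612 - 4598 = -3986$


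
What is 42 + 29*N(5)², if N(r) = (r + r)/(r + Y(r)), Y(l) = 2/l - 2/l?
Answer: 158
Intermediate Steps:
Y(l) = 0
N(r) = 2 (N(r) = (r + r)/(r + 0) = (2*r)/r = 2)
42 + 29*N(5)² = 42 + 29*2² = 42 + 29*4 = 42 + 116 = 158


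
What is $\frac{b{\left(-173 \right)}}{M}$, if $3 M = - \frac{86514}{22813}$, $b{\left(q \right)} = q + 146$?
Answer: $\frac{615951}{28838} \approx 21.359$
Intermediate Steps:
$b{\left(q \right)} = 146 + q$
$M = - \frac{28838}{22813}$ ($M = \frac{\left(-86514\right) \frac{1}{22813}}{3} = \frac{1}{3} \left(- \frac{86514}{22813}\right) = - \frac{28838}{22813} \approx -1.2641$)
$\frac{b{\left(-173 \right)}}{M} = \frac{146 - 173}{- \frac{28838}{22813}} = \left(-27\right) \left(- \frac{22813}{28838}\right) = \frac{615951}{28838}$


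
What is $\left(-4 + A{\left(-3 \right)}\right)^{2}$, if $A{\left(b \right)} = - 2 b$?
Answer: $4$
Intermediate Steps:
$\left(-4 + A{\left(-3 \right)}\right)^{2} = \left(-4 - -6\right)^{2} = \left(-4 + 6\right)^{2} = 2^{2} = 4$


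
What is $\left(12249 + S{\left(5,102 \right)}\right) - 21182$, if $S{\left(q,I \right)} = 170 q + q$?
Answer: $-8078$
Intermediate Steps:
$S{\left(q,I \right)} = 171 q$
$\left(12249 + S{\left(5,102 \right)}\right) - 21182 = \left(12249 + 171 \cdot 5\right) - 21182 = \left(12249 + 855\right) - 21182 = 13104 - 21182 = -8078$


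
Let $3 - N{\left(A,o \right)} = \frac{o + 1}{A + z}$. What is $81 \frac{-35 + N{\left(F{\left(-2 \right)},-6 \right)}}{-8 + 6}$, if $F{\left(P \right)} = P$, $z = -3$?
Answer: $\frac{2673}{2} \approx 1336.5$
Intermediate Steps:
$N{\left(A,o \right)} = 3 - \frac{1 + o}{-3 + A}$ ($N{\left(A,o \right)} = 3 - \frac{o + 1}{A - 3} = 3 - \frac{1 + o}{-3 + A}$)
$81 \frac{-35 + N{\left(F{\left(-2 \right)},-6 \right)}}{-8 + 6} = 81 \frac{-35 + \frac{-10 - -6 + 3 \left(-2\right)}{-3 - 2}}{-8 + 6} = 81 \frac{-35 + \frac{-10 + 6 - 6}{-5}}{-2} = 81 \left(-35 - -2\right) \left(- \frac{1}{2}\right) = 81 \left(-35 + 2\right) \left(- \frac{1}{2}\right) = 81 \left(\left(-33\right) \left(- \frac{1}{2}\right)\right) = 81 \cdot \frac{33}{2} = \frac{2673}{2}$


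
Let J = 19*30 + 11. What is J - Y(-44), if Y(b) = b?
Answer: 625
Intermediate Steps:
J = 581 (J = 570 + 11 = 581)
J - Y(-44) = 581 - 1*(-44) = 581 + 44 = 625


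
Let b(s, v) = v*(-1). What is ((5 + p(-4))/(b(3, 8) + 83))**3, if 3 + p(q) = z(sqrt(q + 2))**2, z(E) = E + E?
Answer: -8/15625 ≈ -0.00051200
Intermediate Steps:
z(E) = 2*E
p(q) = 5 + 4*q (p(q) = -3 + (2*sqrt(q + 2))**2 = -3 + (2*sqrt(2 + q))**2 = -3 + (8 + 4*q) = 5 + 4*q)
b(s, v) = -v
((5 + p(-4))/(b(3, 8) + 83))**3 = ((5 + (5 + 4*(-4)))/(-1*8 + 83))**3 = ((5 + (5 - 16))/(-8 + 83))**3 = ((5 - 11)/75)**3 = (-6*1/75)**3 = (-2/25)**3 = -8/15625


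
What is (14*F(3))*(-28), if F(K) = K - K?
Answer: 0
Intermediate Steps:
F(K) = 0
(14*F(3))*(-28) = (14*0)*(-28) = 0*(-28) = 0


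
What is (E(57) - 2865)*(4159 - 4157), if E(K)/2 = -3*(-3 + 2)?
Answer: -5718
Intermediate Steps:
E(K) = 6 (E(K) = 2*(-3*(-3 + 2)) = 2*(-3*(-1)) = 2*3 = 6)
(E(57) - 2865)*(4159 - 4157) = (6 - 2865)*(4159 - 4157) = -2859*2 = -5718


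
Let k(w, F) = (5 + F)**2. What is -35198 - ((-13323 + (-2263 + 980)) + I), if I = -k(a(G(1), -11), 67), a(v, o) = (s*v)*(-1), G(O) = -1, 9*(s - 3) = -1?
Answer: -15408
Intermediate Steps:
s = 26/9 (s = 3 + (1/9)*(-1) = 3 - 1/9 = 26/9 ≈ 2.8889)
a(v, o) = -26*v/9 (a(v, o) = (26*v/9)*(-1) = -26*v/9)
I = -5184 (I = -(5 + 67)**2 = -1*72**2 = -1*5184 = -5184)
-35198 - ((-13323 + (-2263 + 980)) + I) = -35198 - ((-13323 + (-2263 + 980)) - 5184) = -35198 - ((-13323 - 1283) - 5184) = -35198 - (-14606 - 5184) = -35198 - 1*(-19790) = -35198 + 19790 = -15408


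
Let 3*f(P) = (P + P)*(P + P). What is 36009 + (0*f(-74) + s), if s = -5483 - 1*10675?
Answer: 19851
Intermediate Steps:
f(P) = 4*P²/3 (f(P) = ((P + P)*(P + P))/3 = ((2*P)*(2*P))/3 = (4*P²)/3 = 4*P²/3)
s = -16158 (s = -5483 - 10675 = -16158)
36009 + (0*f(-74) + s) = 36009 + (0*((4/3)*(-74)²) - 16158) = 36009 + (0*((4/3)*5476) - 16158) = 36009 + (0*(21904/3) - 16158) = 36009 + (0 - 16158) = 36009 - 16158 = 19851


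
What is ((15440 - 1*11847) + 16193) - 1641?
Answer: 18145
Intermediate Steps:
((15440 - 1*11847) + 16193) - 1641 = ((15440 - 11847) + 16193) - 1641 = (3593 + 16193) - 1641 = 19786 - 1641 = 18145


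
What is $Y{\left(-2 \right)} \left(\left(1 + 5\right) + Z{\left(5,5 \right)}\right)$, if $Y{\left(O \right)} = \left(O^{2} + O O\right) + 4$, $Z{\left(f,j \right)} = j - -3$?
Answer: $168$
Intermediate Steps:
$Z{\left(f,j \right)} = 3 + j$ ($Z{\left(f,j \right)} = j + 3 = 3 + j$)
$Y{\left(O \right)} = 4 + 2 O^{2}$ ($Y{\left(O \right)} = \left(O^{2} + O^{2}\right) + 4 = 2 O^{2} + 4 = 4 + 2 O^{2}$)
$Y{\left(-2 \right)} \left(\left(1 + 5\right) + Z{\left(5,5 \right)}\right) = \left(4 + 2 \left(-2\right)^{2}\right) \left(\left(1 + 5\right) + \left(3 + 5\right)\right) = \left(4 + 2 \cdot 4\right) \left(6 + 8\right) = \left(4 + 8\right) 14 = 12 \cdot 14 = 168$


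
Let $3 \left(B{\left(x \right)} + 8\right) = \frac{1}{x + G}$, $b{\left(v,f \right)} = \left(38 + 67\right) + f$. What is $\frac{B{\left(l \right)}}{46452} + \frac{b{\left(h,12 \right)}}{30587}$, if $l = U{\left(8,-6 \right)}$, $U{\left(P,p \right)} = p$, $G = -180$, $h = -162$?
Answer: $\frac{2896094317}{792821646792} \approx 0.0036529$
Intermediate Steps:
$b{\left(v,f \right)} = 105 + f$
$l = -6$
$B{\left(x \right)} = -8 + \frac{1}{3 \left(-180 + x\right)}$ ($B{\left(x \right)} = -8 + \frac{1}{3 \left(x - 180\right)} = -8 + \frac{1}{3 \left(-180 + x\right)}$)
$\frac{B{\left(l \right)}}{46452} + \frac{b{\left(h,12 \right)}}{30587} = \frac{\frac{1}{3} \frac{1}{-180 - 6} \left(4321 - -144\right)}{46452} + \frac{105 + 12}{30587} = \frac{4321 + 144}{3 \left(-186\right)} \frac{1}{46452} + 117 \cdot \frac{1}{30587} = \frac{1}{3} \left(- \frac{1}{186}\right) 4465 \cdot \frac{1}{46452} + \frac{117}{30587} = \left(- \frac{4465}{558}\right) \frac{1}{46452} + \frac{117}{30587} = - \frac{4465}{25920216} + \frac{117}{30587} = \frac{2896094317}{792821646792}$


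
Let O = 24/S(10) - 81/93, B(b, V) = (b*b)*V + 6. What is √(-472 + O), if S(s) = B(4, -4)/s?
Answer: I*√385519069/899 ≈ 21.841*I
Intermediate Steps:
B(b, V) = 6 + V*b² (B(b, V) = b²*V + 6 = V*b² + 6 = 6 + V*b²)
S(s) = -58/s (S(s) = (6 - 4*4²)/s = (6 - 4*16)/s = (6 - 64)/s = -58/s)
O = -4503/899 (O = 24/((-58/10)) - 81/93 = 24/((-58*⅒)) - 81*1/93 = 24/(-29/5) - 27/31 = 24*(-5/29) - 27/31 = -120/29 - 27/31 = -4503/899 ≈ -5.0089)
√(-472 + O) = √(-472 - 4503/899) = √(-428831/899) = I*√385519069/899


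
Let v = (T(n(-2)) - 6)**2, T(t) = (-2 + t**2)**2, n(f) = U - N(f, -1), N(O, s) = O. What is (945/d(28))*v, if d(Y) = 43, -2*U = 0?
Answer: 3780/43 ≈ 87.907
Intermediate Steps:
U = 0 (U = -1/2*0 = 0)
n(f) = -f (n(f) = 0 - f = -f)
v = 4 (v = ((-2 + (-1*(-2))**2)**2 - 6)**2 = ((-2 + 2**2)**2 - 6)**2 = ((-2 + 4)**2 - 6)**2 = (2**2 - 6)**2 = (4 - 6)**2 = (-2)**2 = 4)
(945/d(28))*v = (945/43)*4 = 3780/43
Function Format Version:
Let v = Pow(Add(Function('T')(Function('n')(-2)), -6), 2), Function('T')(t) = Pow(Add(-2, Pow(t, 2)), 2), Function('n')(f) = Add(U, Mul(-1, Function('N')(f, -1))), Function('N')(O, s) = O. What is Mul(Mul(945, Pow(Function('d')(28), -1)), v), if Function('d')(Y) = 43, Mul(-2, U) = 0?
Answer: Rational(3780, 43) ≈ 87.907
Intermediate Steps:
U = 0 (U = Mul(Rational(-1, 2), 0) = 0)
Function('n')(f) = Mul(-1, f) (Function('n')(f) = Add(0, Mul(-1, f)) = Mul(-1, f))
v = 4 (v = Pow(Add(Pow(Add(-2, Pow(Mul(-1, -2), 2)), 2), -6), 2) = Pow(Add(Pow(Add(-2, Pow(2, 2)), 2), -6), 2) = Pow(Add(Pow(Add(-2, 4), 2), -6), 2) = Pow(Add(Pow(2, 2), -6), 2) = Pow(Add(4, -6), 2) = Pow(-2, 2) = 4)
Mul(Mul(945, Pow(Function('d')(28), -1)), v) = Mul(Mul(945, Pow(43, -1)), 4) = Mul(Mul(945, Rational(1, 43)), 4) = Mul(Rational(945, 43), 4) = Rational(3780, 43)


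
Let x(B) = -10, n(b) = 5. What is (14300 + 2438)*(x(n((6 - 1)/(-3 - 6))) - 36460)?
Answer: -610434860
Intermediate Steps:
(14300 + 2438)*(x(n((6 - 1)/(-3 - 6))) - 36460) = (14300 + 2438)*(-10 - 36460) = 16738*(-36470) = -610434860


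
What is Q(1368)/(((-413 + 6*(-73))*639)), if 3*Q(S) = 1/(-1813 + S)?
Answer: 1/725958315 ≈ 1.3775e-9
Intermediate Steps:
Q(S) = 1/(3*(-1813 + S))
Q(1368)/(((-413 + 6*(-73))*639)) = (1/(3*(-1813 + 1368)))/(((-413 + 6*(-73))*639)) = ((1/3)/(-445))/(((-413 - 438)*639)) = ((1/3)*(-1/445))/((-851*639)) = -1/1335/(-543789) = -1/1335*(-1/543789) = 1/725958315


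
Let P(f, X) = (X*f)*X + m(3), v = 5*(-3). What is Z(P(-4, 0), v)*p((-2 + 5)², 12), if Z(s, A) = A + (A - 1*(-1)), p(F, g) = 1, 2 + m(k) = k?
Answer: -29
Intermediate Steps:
m(k) = -2 + k
v = -15
P(f, X) = 1 + f*X² (P(f, X) = (X*f)*X + (-2 + 3) = f*X² + 1 = 1 + f*X²)
Z(s, A) = 1 + 2*A (Z(s, A) = A + (A + 1) = A + (1 + A) = 1 + 2*A)
Z(P(-4, 0), v)*p((-2 + 5)², 12) = (1 + 2*(-15))*1 = (1 - 30)*1 = -29*1 = -29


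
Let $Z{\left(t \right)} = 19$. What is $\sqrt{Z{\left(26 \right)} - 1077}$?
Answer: $23 i \sqrt{2} \approx 32.527 i$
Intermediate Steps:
$\sqrt{Z{\left(26 \right)} - 1077} = \sqrt{19 - 1077} = \sqrt{-1058} = 23 i \sqrt{2}$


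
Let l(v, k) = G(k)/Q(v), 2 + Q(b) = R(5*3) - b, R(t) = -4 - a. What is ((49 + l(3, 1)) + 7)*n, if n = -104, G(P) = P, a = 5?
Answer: -40716/7 ≈ -5816.6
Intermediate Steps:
R(t) = -9 (R(t) = -4 - 1*5 = -4 - 5 = -9)
Q(b) = -11 - b (Q(b) = -2 + (-9 - b) = -11 - b)
l(v, k) = k/(-11 - v)
((49 + l(3, 1)) + 7)*n = ((49 - 1*1/(11 + 3)) + 7)*(-104) = ((49 - 1*1/14) + 7)*(-104) = ((49 - 1*1*1/14) + 7)*(-104) = ((49 - 1/14) + 7)*(-104) = (685/14 + 7)*(-104) = (783/14)*(-104) = -40716/7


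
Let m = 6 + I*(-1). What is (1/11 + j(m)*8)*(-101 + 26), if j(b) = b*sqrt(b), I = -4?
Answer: -75/11 - 6000*sqrt(10) ≈ -18981.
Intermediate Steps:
m = 10 (m = 6 - 4*(-1) = 6 + 4 = 10)
j(b) = b**(3/2)
(1/11 + j(m)*8)*(-101 + 26) = (1/11 + 10**(3/2)*8)*(-101 + 26) = (1/11 + (10*sqrt(10))*8)*(-75) = (1/11 + 80*sqrt(10))*(-75) = -75/11 - 6000*sqrt(10)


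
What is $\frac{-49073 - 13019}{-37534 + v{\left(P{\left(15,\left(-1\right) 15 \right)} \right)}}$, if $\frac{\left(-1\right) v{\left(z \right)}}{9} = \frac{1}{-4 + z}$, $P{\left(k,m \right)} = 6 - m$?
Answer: $\frac{1055564}{638087} \approx 1.6543$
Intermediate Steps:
$v{\left(z \right)} = - \frac{9}{-4 + z}$
$\frac{-49073 - 13019}{-37534 + v{\left(P{\left(15,\left(-1\right) 15 \right)} \right)}} = \frac{-49073 - 13019}{-37534 - \frac{9}{-4 - \left(-6 - 15\right)}} = - \frac{62092}{-37534 - \frac{9}{-4 + \left(6 - -15\right)}} = - \frac{62092}{-37534 - \frac{9}{-4 + \left(6 + 15\right)}} = - \frac{62092}{-37534 - \frac{9}{-4 + 21}} = - \frac{62092}{-37534 - \frac{9}{17}} = - \frac{62092}{- \frac{638087}{17}} = \left(-62092\right) \left(- \frac{17}{638087}\right) = \frac{1055564}{638087}$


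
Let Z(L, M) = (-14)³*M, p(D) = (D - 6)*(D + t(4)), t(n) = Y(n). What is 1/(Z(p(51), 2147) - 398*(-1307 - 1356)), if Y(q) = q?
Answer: -1/4831494 ≈ -2.0698e-7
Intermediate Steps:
t(n) = n
p(D) = (-6 + D)*(4 + D) (p(D) = (D - 6)*(D + 4) = (-6 + D)*(4 + D))
Z(L, M) = -2744*M
1/(Z(p(51), 2147) - 398*(-1307 - 1356)) = 1/(-2744*2147 - 398*(-1307 - 1356)) = 1/(-5891368 - 398*(-2663)) = 1/(-5891368 + 1059874) = 1/(-4831494) = -1/4831494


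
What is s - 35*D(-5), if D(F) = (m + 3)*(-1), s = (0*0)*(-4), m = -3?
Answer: 0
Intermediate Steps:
s = 0 (s = 0*(-4) = 0)
D(F) = 0 (D(F) = (-3 + 3)*(-1) = 0*(-1) = 0)
s - 35*D(-5) = 0 - 35*0 = 0 + 0 = 0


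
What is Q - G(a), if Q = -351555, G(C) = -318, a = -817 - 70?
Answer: -351237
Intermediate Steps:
a = -887
Q - G(a) = -351555 - 1*(-318) = -351555 + 318 = -351237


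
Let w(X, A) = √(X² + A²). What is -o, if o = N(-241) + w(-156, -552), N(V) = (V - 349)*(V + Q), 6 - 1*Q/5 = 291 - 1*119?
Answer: -631890 - 12*√2285 ≈ -6.3246e+5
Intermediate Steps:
w(X, A) = √(A² + X²)
Q = -830 (Q = 30 - 5*(291 - 1*119) = 30 - 5*(291 - 119) = 30 - 5*172 = 30 - 860 = -830)
N(V) = (-830 + V)*(-349 + V) (N(V) = (V - 349)*(V - 830) = (-349 + V)*(-830 + V) = (-830 + V)*(-349 + V))
o = 631890 + 12*√2285 (o = (289670 + (-241)² - 1179*(-241)) + √((-552)² + (-156)²) = (289670 + 58081 + 284139) + √(304704 + 24336) = 631890 + √329040 = 631890 + 12*√2285 ≈ 6.3246e+5)
-o = -(631890 + 12*√2285) = -631890 - 12*√2285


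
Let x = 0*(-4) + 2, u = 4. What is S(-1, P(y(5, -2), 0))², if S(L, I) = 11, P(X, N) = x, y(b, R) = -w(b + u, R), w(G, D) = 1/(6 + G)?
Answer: 121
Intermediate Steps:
y(b, R) = -1/(10 + b) (y(b, R) = -1/(6 + (b + 4)) = -1/(6 + (4 + b)) = -1/(10 + b))
x = 2 (x = 0 + 2 = 2)
P(X, N) = 2
S(-1, P(y(5, -2), 0))² = 11² = 121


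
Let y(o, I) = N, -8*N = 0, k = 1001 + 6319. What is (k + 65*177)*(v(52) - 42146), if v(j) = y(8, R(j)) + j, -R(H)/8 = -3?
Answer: -792419550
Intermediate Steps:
k = 7320
N = 0 (N = -⅛*0 = 0)
R(H) = 24 (R(H) = -8*(-3) = 24)
y(o, I) = 0
v(j) = j (v(j) = 0 + j = j)
(k + 65*177)*(v(52) - 42146) = (7320 + 65*177)*(52 - 42146) = (7320 + 11505)*(-42094) = 18825*(-42094) = -792419550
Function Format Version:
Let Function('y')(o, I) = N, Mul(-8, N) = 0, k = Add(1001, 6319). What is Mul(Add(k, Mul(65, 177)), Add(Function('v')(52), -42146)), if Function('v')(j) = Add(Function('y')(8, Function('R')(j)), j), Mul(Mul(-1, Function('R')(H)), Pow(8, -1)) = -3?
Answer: -792419550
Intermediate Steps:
k = 7320
N = 0 (N = Mul(Rational(-1, 8), 0) = 0)
Function('R')(H) = 24 (Function('R')(H) = Mul(-8, -3) = 24)
Function('y')(o, I) = 0
Function('v')(j) = j (Function('v')(j) = Add(0, j) = j)
Mul(Add(k, Mul(65, 177)), Add(Function('v')(52), -42146)) = Mul(Add(7320, Mul(65, 177)), Add(52, -42146)) = Mul(Add(7320, 11505), -42094) = Mul(18825, -42094) = -792419550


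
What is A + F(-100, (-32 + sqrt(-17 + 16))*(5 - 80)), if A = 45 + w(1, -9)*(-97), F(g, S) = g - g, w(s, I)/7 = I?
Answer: 6156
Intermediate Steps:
w(s, I) = 7*I
F(g, S) = 0
A = 6156 (A = 45 + (7*(-9))*(-97) = 45 - 63*(-97) = 45 + 6111 = 6156)
A + F(-100, (-32 + sqrt(-17 + 16))*(5 - 80)) = 6156 + 0 = 6156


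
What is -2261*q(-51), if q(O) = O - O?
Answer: 0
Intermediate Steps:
q(O) = 0
-2261*q(-51) = -2261*0 = 0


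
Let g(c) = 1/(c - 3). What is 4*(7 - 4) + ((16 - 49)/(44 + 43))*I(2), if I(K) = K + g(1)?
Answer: 663/58 ≈ 11.431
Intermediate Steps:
g(c) = 1/(-3 + c)
I(K) = -1/2 + K (I(K) = K + 1/(-3 + 1) = K + 1/(-2) = K - 1/2 = -1/2 + K)
4*(7 - 4) + ((16 - 49)/(44 + 43))*I(2) = 4*(7 - 4) + ((16 - 49)/(44 + 43))*(-1/2 + 2) = 4*3 - 33/87*(3/2) = 12 - 33*1/87*(3/2) = 12 - 11/29*3/2 = 12 - 33/58 = 663/58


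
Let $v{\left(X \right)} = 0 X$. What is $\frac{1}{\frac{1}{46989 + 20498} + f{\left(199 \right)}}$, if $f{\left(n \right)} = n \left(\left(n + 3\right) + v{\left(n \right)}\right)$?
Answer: $\frac{67487}{2712842427} \approx 2.4877 \cdot 10^{-5}$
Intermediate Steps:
$v{\left(X \right)} = 0$
$f{\left(n \right)} = n \left(3 + n\right)$ ($f{\left(n \right)} = n \left(\left(n + 3\right) + 0\right) = n \left(\left(3 + n\right) + 0\right) = n \left(3 + n\right)$)
$\frac{1}{\frac{1}{46989 + 20498} + f{\left(199 \right)}} = \frac{1}{\frac{1}{46989 + 20498} + 199 \left(3 + 199\right)} = \frac{1}{\frac{1}{67487} + 199 \cdot 202} = \frac{1}{\frac{1}{67487} + 40198} = \frac{1}{\frac{2712842427}{67487}} = \frac{67487}{2712842427}$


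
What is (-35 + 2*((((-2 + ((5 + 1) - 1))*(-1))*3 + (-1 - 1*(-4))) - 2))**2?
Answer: 2601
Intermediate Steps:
(-35 + 2*((((-2 + ((5 + 1) - 1))*(-1))*3 + (-1 - 1*(-4))) - 2))**2 = (-35 + 2*((((-2 + (6 - 1))*(-1))*3 + (-1 + 4)) - 2))**2 = (-35 + 2*((((-2 + 5)*(-1))*3 + 3) - 2))**2 = (-35 + 2*(((3*(-1))*3 + 3) - 2))**2 = (-35 + 2*((-3*3 + 3) - 2))**2 = (-35 + 2*((-9 + 3) - 2))**2 = (-35 + 2*(-6 - 2))**2 = (-35 + 2*(-8))**2 = (-35 - 16)**2 = (-51)**2 = 2601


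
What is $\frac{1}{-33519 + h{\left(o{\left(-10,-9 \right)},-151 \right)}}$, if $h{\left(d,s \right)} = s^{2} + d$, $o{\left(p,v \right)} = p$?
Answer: $- \frac{1}{10728} \approx -9.3214 \cdot 10^{-5}$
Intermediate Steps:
$h{\left(d,s \right)} = d + s^{2}$
$\frac{1}{-33519 + h{\left(o{\left(-10,-9 \right)},-151 \right)}} = \frac{1}{-33519 - \left(10 - \left(-151\right)^{2}\right)} = \frac{1}{-33519 + \left(-10 + 22801\right)} = \frac{1}{-33519 + 22791} = \frac{1}{-10728} = - \frac{1}{10728}$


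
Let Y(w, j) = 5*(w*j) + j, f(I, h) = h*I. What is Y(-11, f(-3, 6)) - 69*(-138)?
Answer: 10494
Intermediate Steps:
f(I, h) = I*h
Y(w, j) = j + 5*j*w (Y(w, j) = 5*(j*w) + j = 5*j*w + j = j + 5*j*w)
Y(-11, f(-3, 6)) - 69*(-138) = (-3*6)*(1 + 5*(-11)) - 69*(-138) = -18*(1 - 55) + 9522 = -18*(-54) + 9522 = 972 + 9522 = 10494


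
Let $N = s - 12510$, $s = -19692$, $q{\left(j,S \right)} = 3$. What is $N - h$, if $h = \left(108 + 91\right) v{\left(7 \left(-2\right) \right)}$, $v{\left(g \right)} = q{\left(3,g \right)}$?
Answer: $-32799$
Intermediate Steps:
$v{\left(g \right)} = 3$
$N = -32202$ ($N = -19692 - 12510 = -32202$)
$h = 597$ ($h = \left(108 + 91\right) 3 = 199 \cdot 3 = 597$)
$N - h = -32202 - 597 = -32799$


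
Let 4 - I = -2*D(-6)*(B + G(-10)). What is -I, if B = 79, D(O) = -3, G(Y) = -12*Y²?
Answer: -6730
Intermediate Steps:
I = 6730 (I = 4 - (-1)*(2*(-3))*(79 - 12*(-10)²) = 4 - (-1)*(-6*(79 - 12*100)) = 4 - (-1)*(-6*(79 - 1200)) = 4 - (-1)*(-6*(-1121)) = 4 - (-1)*6726 = 4 - 1*(-6726) = 4 + 6726 = 6730)
-I = -1*6730 = -6730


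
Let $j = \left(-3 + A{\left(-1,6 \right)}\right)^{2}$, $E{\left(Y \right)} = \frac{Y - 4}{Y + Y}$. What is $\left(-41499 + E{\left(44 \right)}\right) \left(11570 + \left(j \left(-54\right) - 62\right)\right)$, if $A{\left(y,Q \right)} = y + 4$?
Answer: $- \frac{5253217872}{11} \approx -4.7757 \cdot 10^{8}$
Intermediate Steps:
$A{\left(y,Q \right)} = 4 + y$
$E{\left(Y \right)} = \frac{-4 + Y}{2 Y}$
$j = 0$ ($j = \left(-3 + \left(4 - 1\right)\right)^{2} = \left(-3 + 3\right)^{2} = 0^{2} = 0$)
$\left(-41499 + E{\left(44 \right)}\right) \left(11570 + \left(j \left(-54\right) - 62\right)\right) = \left(-41499 + \frac{-4 + 44}{2 \cdot 44}\right) \left(11570 + \left(0 \left(-54\right) - 62\right)\right) = \left(-41499 + \frac{1}{2} \cdot \frac{1}{44} \cdot 40\right) \left(11570 + \left(0 - 62\right)\right) = \left(-41499 + \frac{5}{11}\right) \left(11570 - 62\right) = \left(- \frac{456484}{11}\right) 11508 = - \frac{5253217872}{11}$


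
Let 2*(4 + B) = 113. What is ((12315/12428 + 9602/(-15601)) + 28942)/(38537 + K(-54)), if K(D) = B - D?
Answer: 5611614829435/7492558382218 ≈ 0.74896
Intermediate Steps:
B = 105/2 (B = -4 + (½)*113 = -4 + 113/2 = 105/2 ≈ 52.500)
K(D) = 105/2 - D
((12315/12428 + 9602/(-15601)) + 28942)/(38537 + K(-54)) = ((12315/12428 + 9602/(-15601)) + 28942)/(38537 + (105/2 - 1*(-54))) = ((12315*(1/12428) + 9602*(-1/15601)) + 28942)/(38537 + (105/2 + 54)) = ((12315/12428 - 9602/15601) + 28942)/(38537 + 213/2) = (72792659/193889228 + 28942)/(77287/2) = (5611614829435/193889228)*(2/77287) = 5611614829435/7492558382218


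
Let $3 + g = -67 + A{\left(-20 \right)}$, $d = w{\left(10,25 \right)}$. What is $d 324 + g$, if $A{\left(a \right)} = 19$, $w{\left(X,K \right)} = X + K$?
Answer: $11289$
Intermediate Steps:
$w{\left(X,K \right)} = K + X$
$d = 35$ ($d = 25 + 10 = 35$)
$g = -51$ ($g = -3 + \left(-67 + 19\right) = -3 - 48 = -51$)
$d 324 + g = 35 \cdot 324 - 51 = 11340 - 51 = 11289$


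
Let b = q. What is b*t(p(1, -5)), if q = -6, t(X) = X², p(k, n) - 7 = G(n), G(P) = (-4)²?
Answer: -3174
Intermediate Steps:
G(P) = 16
p(k, n) = 23 (p(k, n) = 7 + 16 = 23)
b = -6
b*t(p(1, -5)) = -6*23² = -6*529 = -3174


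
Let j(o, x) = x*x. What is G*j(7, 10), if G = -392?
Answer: -39200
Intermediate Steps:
j(o, x) = x²
G*j(7, 10) = -392*10² = -392*100 = -39200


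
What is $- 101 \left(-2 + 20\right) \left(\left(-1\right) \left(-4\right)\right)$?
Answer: $-7272$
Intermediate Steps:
$- 101 \left(-2 + 20\right) \left(\left(-1\right) \left(-4\right)\right) = - 101 \cdot 18 \cdot 4 = \left(-101\right) 72 = -7272$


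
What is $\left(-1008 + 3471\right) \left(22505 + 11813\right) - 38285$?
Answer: $84486949$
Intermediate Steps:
$\left(-1008 + 3471\right) \left(22505 + 11813\right) - 38285 = 2463 \cdot 34318 - 38285 = 84525234 - 38285 = 84486949$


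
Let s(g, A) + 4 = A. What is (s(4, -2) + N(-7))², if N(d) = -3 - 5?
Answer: 196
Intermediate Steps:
N(d) = -8
s(g, A) = -4 + A
(s(4, -2) + N(-7))² = ((-4 - 2) - 8)² = (-6 - 8)² = (-14)² = 196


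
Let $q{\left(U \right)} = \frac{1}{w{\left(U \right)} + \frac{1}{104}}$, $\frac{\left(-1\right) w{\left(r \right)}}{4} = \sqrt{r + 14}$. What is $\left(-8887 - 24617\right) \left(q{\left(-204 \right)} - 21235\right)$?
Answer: $\frac{33504 \left(21131 i + 8833760 \sqrt{190}\right)}{i + 416 \sqrt{190}} \approx 7.1146 \cdot 10^{8} - 607.66 i$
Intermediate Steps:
$w{\left(r \right)} = - 4 \sqrt{14 + r}$ ($w{\left(r \right)} = - 4 \sqrt{r + 14} = - 4 \sqrt{14 + r}$)
$q{\left(U \right)} = \frac{1}{\frac{1}{104} - 4 \sqrt{14 + U}}$ ($q{\left(U \right)} = \frac{1}{- 4 \sqrt{14 + U} + \frac{1}{104}} = \frac{1}{\frac{1}{104} - 4 \sqrt{14 + U}}$)
$\left(-8887 - 24617\right) \left(q{\left(-204 \right)} - 21235\right) = \left(-8887 - 24617\right) \left(\frac{104}{1 - 416 \sqrt{14 - 204}} - 21235\right) = - 33504 \left(\frac{104}{1 - 416 \sqrt{-190}} - 21235\right) = - 33504 \left(\frac{104}{1 - 416 i \sqrt{190}} - 21235\right) = - 33504 \left(-21235 + \frac{104}{1 - 416 i \sqrt{190}}\right) = 711457440 - \frac{3484416}{1 - 416 i \sqrt{190}}$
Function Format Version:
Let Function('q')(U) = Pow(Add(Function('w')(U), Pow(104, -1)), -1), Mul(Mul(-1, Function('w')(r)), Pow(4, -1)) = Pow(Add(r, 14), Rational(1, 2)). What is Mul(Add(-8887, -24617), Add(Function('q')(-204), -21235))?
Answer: Mul(33504, Pow(Add(I, Mul(416, Pow(190, Rational(1, 2)))), -1), Add(Mul(21131, I), Mul(8833760, Pow(190, Rational(1, 2))))) ≈ Add(7.1146e+8, Mul(-607.66, I))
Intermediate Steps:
Function('w')(r) = Mul(-4, Pow(Add(14, r), Rational(1, 2))) (Function('w')(r) = Mul(-4, Pow(Add(r, 14), Rational(1, 2))) = Mul(-4, Pow(Add(14, r), Rational(1, 2))))
Function('q')(U) = Pow(Add(Rational(1, 104), Mul(-4, Pow(Add(14, U), Rational(1, 2)))), -1) (Function('q')(U) = Pow(Add(Mul(-4, Pow(Add(14, U), Rational(1, 2))), Pow(104, -1)), -1) = Pow(Add(Mul(-4, Pow(Add(14, U), Rational(1, 2))), Rational(1, 104)), -1) = Pow(Add(Rational(1, 104), Mul(-4, Pow(Add(14, U), Rational(1, 2)))), -1))
Mul(Add(-8887, -24617), Add(Function('q')(-204), -21235)) = Mul(Add(-8887, -24617), Add(Mul(104, Pow(Add(1, Mul(-416, Pow(Add(14, -204), Rational(1, 2)))), -1)), -21235)) = Mul(-33504, Add(Mul(104, Pow(Add(1, Mul(-416, Pow(-190, Rational(1, 2)))), -1)), -21235)) = Mul(-33504, Add(Mul(104, Pow(Add(1, Mul(-416, Mul(I, Pow(190, Rational(1, 2))))), -1)), -21235)) = Mul(-33504, Add(Mul(104, Pow(Add(1, Mul(-416, I, Pow(190, Rational(1, 2)))), -1)), -21235)) = Mul(-33504, Add(-21235, Mul(104, Pow(Add(1, Mul(-416, I, Pow(190, Rational(1, 2)))), -1)))) = Add(711457440, Mul(-3484416, Pow(Add(1, Mul(-416, I, Pow(190, Rational(1, 2)))), -1)))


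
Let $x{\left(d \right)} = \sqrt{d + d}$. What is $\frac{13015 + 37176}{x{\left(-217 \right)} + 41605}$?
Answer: $\frac{2088196555}{1730976459} - \frac{50191 i \sqrt{434}}{1730976459} \approx 1.2064 - 0.00060406 i$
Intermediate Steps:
$x{\left(d \right)} = \sqrt{2} \sqrt{d}$ ($x{\left(d \right)} = \sqrt{2 d} = \sqrt{2} \sqrt{d}$)
$\frac{13015 + 37176}{x{\left(-217 \right)} + 41605} = \frac{13015 + 37176}{\sqrt{2} \sqrt{-217} + 41605} = \frac{50191}{\sqrt{2} i \sqrt{217} + 41605} = \frac{50191}{i \sqrt{434} + 41605} = \frac{50191}{41605 + i \sqrt{434}}$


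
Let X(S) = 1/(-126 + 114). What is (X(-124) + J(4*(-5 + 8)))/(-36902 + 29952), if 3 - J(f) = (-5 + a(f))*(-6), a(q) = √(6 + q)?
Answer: 13/3336 - 9*√2/3475 ≈ 0.00023417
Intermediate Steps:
X(S) = -1/12 (X(S) = 1/(-12) = -1/12)
J(f) = -27 + 6*√(6 + f) (J(f) = 3 - (-5 + √(6 + f))*(-6) = 3 - (30 - 6*√(6 + f)) = 3 + (-30 + 6*√(6 + f)) = -27 + 6*√(6 + f))
(X(-124) + J(4*(-5 + 8)))/(-36902 + 29952) = (-1/12 + (-27 + 6*√(6 + 4*(-5 + 8))))/(-36902 + 29952) = (-1/12 + (-27 + 6*√(6 + 4*3)))/(-6950) = (-1/12 + (-27 + 6*√(6 + 12)))*(-1/6950) = (-1/12 + (-27 + 6*√18))*(-1/6950) = (-1/12 + (-27 + 6*(3*√2)))*(-1/6950) = (-1/12 + (-27 + 18*√2))*(-1/6950) = (-325/12 + 18*√2)*(-1/6950) = 13/3336 - 9*√2/3475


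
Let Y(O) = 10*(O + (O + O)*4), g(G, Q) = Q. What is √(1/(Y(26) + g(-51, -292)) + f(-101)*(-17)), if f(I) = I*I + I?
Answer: I*√703283198/64 ≈ 414.37*I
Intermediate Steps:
f(I) = I + I² (f(I) = I² + I = I + I²)
Y(O) = 90*O (Y(O) = 10*(O + (2*O)*4) = 10*(O + 8*O) = 10*(9*O) = 90*O)
√(1/(Y(26) + g(-51, -292)) + f(-101)*(-17)) = √(1/(90*26 - 292) - 101*(1 - 101)*(-17)) = √(1/(2340 - 292) - 101*(-100)*(-17)) = √(1/2048 + 10100*(-17)) = √(1/2048 - 171700) = √(-351641599/2048) = I*√703283198/64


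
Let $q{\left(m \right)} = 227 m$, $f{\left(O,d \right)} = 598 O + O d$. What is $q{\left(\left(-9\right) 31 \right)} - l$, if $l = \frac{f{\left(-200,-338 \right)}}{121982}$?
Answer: $- \frac{3862717003}{60991} \approx -63333.0$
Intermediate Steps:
$l = - \frac{26000}{60991}$ ($l = \frac{\left(-200\right) \left(598 - 338\right)}{121982} = \left(-200\right) 260 \cdot \frac{1}{121982} = \left(-52000\right) \frac{1}{121982} = - \frac{26000}{60991} \approx -0.42629$)
$q{\left(\left(-9\right) 31 \right)} - l = 227 \left(\left(-9\right) 31\right) - - \frac{26000}{60991} = 227 \left(-279\right) + \frac{26000}{60991} = -63333 + \frac{26000}{60991} = - \frac{3862717003}{60991}$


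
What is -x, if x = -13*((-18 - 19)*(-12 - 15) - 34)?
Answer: 12545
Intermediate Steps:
x = -12545 (x = -13*(-37*(-27) - 34) = -13*(999 - 34) = -13*965 = -12545)
-x = -1*(-12545) = 12545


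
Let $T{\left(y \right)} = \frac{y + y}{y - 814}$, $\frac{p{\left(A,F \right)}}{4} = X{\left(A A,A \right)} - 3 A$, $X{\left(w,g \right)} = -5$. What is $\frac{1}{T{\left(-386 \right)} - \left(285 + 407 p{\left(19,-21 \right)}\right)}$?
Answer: $\frac{300}{30195493} \approx 9.9353 \cdot 10^{-6}$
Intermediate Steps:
$p{\left(A,F \right)} = -20 - 12 A$ ($p{\left(A,F \right)} = 4 \left(-5 - 3 A\right) = -20 - 12 A$)
$T{\left(y \right)} = \frac{2 y}{-814 + y}$
$\frac{1}{T{\left(-386 \right)} - \left(285 + 407 p{\left(19,-21 \right)}\right)} = \frac{1}{2 \left(-386\right) \frac{1}{-814 - 386} - \left(285 + 407 \left(-20 - 228\right)\right)} = \frac{1}{2 \left(-386\right) \frac{1}{-1200} - \left(285 + 407 \left(-20 - 228\right)\right)} = \frac{1}{2 \left(-386\right) \left(- \frac{1}{1200}\right) - -100651} = \frac{1}{\frac{193}{300} + \left(-285 + 100936\right)} = \frac{1}{\frac{193}{300} + 100651} = \frac{1}{\frac{30195493}{300}} = \frac{300}{30195493}$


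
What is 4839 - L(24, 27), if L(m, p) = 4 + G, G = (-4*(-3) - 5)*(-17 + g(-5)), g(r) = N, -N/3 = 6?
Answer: 5080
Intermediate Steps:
N = -18 (N = -3*6 = -18)
g(r) = -18
G = -245 (G = (-4*(-3) - 5)*(-17 - 18) = (12 - 5)*(-35) = 7*(-35) = -245)
L(m, p) = -241 (L(m, p) = 4 - 245 = -241)
4839 - L(24, 27) = 4839 - 1*(-241) = 4839 + 241 = 5080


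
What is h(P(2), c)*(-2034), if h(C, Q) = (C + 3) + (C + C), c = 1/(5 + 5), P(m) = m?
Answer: -18306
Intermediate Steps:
c = ⅒ (c = 1/10 = ⅒ ≈ 0.10000)
h(C, Q) = 3 + 3*C (h(C, Q) = (3 + C) + 2*C = 3 + 3*C)
h(P(2), c)*(-2034) = (3 + 3*2)*(-2034) = (3 + 6)*(-2034) = 9*(-2034) = -18306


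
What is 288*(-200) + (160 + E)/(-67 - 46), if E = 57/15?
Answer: -32544819/565 ≈ -57601.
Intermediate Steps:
E = 19/5 (E = 57*(1/15) = 19/5 ≈ 3.8000)
288*(-200) + (160 + E)/(-67 - 46) = 288*(-200) + (160 + 19/5)/(-67 - 46) = -57600 + (819/5)/(-113) = -57600 + (819/5)*(-1/113) = -57600 - 819/565 = -32544819/565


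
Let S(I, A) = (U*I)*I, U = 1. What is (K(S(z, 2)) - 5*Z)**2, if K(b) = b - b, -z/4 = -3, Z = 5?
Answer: 625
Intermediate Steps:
z = 12 (z = -4*(-3) = 12)
S(I, A) = I**2 (S(I, A) = (1*I)*I = I*I = I**2)
K(b) = 0
(K(S(z, 2)) - 5*Z)**2 = (0 - 5*5)**2 = (0 - 25)**2 = (-25)**2 = 625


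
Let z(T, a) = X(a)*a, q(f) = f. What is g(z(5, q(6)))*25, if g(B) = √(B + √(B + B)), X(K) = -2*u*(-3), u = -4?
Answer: 50*√(-36 + 3*I*√2) ≈ 17.647 + 300.52*I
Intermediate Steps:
X(K) = -24 (X(K) = -2*(-4)*(-3) = 8*(-3) = -24)
z(T, a) = -24*a
g(B) = √(B + √2*√B) (g(B) = √(B + √(2*B)) = √(B + √2*√B))
g(z(5, q(6)))*25 = √(-24*6 + √2*√(-24*6))*25 = √(-144 + √2*√(-144))*25 = √(-144 + √2*(12*I))*25 = √(-144 + 12*I*√2)*25 = 25*√(-144 + 12*I*√2)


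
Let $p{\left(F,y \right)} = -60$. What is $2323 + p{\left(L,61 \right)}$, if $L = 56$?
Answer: $2263$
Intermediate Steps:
$2323 + p{\left(L,61 \right)} = 2323 - 60 = 2263$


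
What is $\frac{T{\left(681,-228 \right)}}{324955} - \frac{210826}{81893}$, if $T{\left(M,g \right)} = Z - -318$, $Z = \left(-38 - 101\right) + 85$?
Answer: $- \frac{9783906154}{3801648545} \approx -2.5736$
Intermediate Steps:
$Z = -54$ ($Z = -139 + 85 = -54$)
$T{\left(M,g \right)} = 264$ ($T{\left(M,g \right)} = -54 - -318 = -54 + 318 = 264$)
$\frac{T{\left(681,-228 \right)}}{324955} - \frac{210826}{81893} = \frac{264}{324955} - \frac{210826}{81893} = 264 \cdot \frac{1}{324955} - \frac{30118}{11699} = \frac{264}{324955} - \frac{30118}{11699} = - \frac{9783906154}{3801648545}$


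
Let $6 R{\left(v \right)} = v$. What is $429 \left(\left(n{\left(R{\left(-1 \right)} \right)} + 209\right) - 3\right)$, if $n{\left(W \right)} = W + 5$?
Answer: $\frac{180895}{2} \approx 90448.0$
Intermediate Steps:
$R{\left(v \right)} = \frac{v}{6}$
$n{\left(W \right)} = 5 + W$
$429 \left(\left(n{\left(R{\left(-1 \right)} \right)} + 209\right) - 3\right) = 429 \left(\left(\left(5 + \frac{1}{6} \left(-1\right)\right) + 209\right) - 3\right) = 429 \left(\left(\left(5 - \frac{1}{6}\right) + 209\right) - 3\right) = 429 \left(\left(\frac{29}{6} + 209\right) - 3\right) = 429 \left(\frac{1283}{6} - 3\right) = 429 \cdot \frac{1265}{6} = \frac{180895}{2}$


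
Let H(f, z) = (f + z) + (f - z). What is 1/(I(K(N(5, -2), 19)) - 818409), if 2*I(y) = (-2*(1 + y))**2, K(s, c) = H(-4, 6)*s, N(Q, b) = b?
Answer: -1/817831 ≈ -1.2227e-6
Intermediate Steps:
H(f, z) = 2*f
K(s, c) = -8*s (K(s, c) = (2*(-4))*s = -8*s)
I(y) = (-2 - 2*y)**2/2 (I(y) = (-2*(1 + y))**2/2 = (-2 - 2*y)**2/2)
1/(I(K(N(5, -2), 19)) - 818409) = 1/(2*(1 - 8*(-2))**2 - 818409) = 1/(2*(1 + 16)**2 - 818409) = 1/(2*17**2 - 818409) = 1/(2*289 - 818409) = 1/(578 - 818409) = 1/(-817831) = -1/817831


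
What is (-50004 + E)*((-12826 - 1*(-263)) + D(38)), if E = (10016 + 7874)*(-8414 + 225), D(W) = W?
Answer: 1835553955350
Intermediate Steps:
E = -146501210 (E = 17890*(-8189) = -146501210)
(-50004 + E)*((-12826 - 1*(-263)) + D(38)) = (-50004 - 146501210)*((-12826 - 1*(-263)) + 38) = -146551214*((-12826 + 263) + 38) = -146551214*(-12563 + 38) = -146551214*(-12525) = 1835553955350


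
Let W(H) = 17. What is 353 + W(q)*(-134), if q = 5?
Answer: -1925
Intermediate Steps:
353 + W(q)*(-134) = 353 + 17*(-134) = 353 - 2278 = -1925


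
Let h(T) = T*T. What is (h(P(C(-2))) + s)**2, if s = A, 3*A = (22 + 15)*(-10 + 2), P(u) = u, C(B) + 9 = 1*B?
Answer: 4489/9 ≈ 498.78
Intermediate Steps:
C(B) = -9 + B (C(B) = -9 + 1*B = -9 + B)
h(T) = T**2
A = -296/3 (A = ((22 + 15)*(-10 + 2))/3 = (37*(-8))/3 = (1/3)*(-296) = -296/3 ≈ -98.667)
s = -296/3 ≈ -98.667
(h(P(C(-2))) + s)**2 = ((-9 - 2)**2 - 296/3)**2 = ((-11)**2 - 296/3)**2 = (121 - 296/3)**2 = (67/3)**2 = 4489/9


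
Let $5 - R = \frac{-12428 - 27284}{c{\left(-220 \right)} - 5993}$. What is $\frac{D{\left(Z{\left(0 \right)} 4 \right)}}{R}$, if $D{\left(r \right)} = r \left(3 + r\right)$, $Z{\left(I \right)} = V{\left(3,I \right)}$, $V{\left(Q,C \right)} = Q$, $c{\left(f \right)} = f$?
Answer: $- \frac{1118340}{8647} \approx -129.33$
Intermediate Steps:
$Z{\left(I \right)} = 3$
$R = - \frac{8647}{6213}$ ($R = 5 - \frac{-12428 - 27284}{-220 - 5993} = 5 - - \frac{39712}{-6213} = 5 - \left(-39712\right) \left(- \frac{1}{6213}\right) = 5 - \frac{39712}{6213} = - \frac{8647}{6213} \approx -1.3918$)
$\frac{D{\left(Z{\left(0 \right)} 4 \right)}}{R} = \frac{3 \cdot 4 \left(3 + 3 \cdot 4\right)}{- \frac{8647}{6213}} = 12 \left(3 + 12\right) \left(- \frac{6213}{8647}\right) = 12 \cdot 15 \left(- \frac{6213}{8647}\right) = 180 \left(- \frac{6213}{8647}\right) = - \frac{1118340}{8647}$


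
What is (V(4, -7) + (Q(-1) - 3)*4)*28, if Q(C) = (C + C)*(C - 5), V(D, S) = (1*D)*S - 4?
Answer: 112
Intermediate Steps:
V(D, S) = -4 + D*S (V(D, S) = D*S - 4 = -4 + D*S)
Q(C) = 2*C*(-5 + C) (Q(C) = (2*C)*(-5 + C) = 2*C*(-5 + C))
(V(4, -7) + (Q(-1) - 3)*4)*28 = ((-4 + 4*(-7)) + (2*(-1)*(-5 - 1) - 3)*4)*28 = ((-4 - 28) + (2*(-1)*(-6) - 3)*4)*28 = (-32 + (12 - 3)*4)*28 = (-32 + 9*4)*28 = (-32 + 36)*28 = 4*28 = 112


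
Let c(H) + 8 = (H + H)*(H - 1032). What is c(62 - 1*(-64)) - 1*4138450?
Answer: -4366770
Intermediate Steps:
c(H) = -8 + 2*H*(-1032 + H) (c(H) = -8 + (H + H)*(H - 1032) = -8 + (2*H)*(-1032 + H) = -8 + 2*H*(-1032 + H))
c(62 - 1*(-64)) - 1*4138450 = (-8 - 2064*(62 - 1*(-64)) + 2*(62 - 1*(-64))²) - 1*4138450 = (-8 - 2064*(62 + 64) + 2*(62 + 64)²) - 4138450 = (-8 - 2064*126 + 2*126²) - 4138450 = (-8 - 260064 + 2*15876) - 4138450 = (-8 - 260064 + 31752) - 4138450 = -228320 - 4138450 = -4366770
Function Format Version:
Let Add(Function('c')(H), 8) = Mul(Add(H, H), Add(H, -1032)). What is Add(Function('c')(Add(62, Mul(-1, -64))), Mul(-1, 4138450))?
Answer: -4366770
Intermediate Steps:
Function('c')(H) = Add(-8, Mul(2, H, Add(-1032, H))) (Function('c')(H) = Add(-8, Mul(Add(H, H), Add(H, -1032))) = Add(-8, Mul(Mul(2, H), Add(-1032, H))) = Add(-8, Mul(2, H, Add(-1032, H))))
Add(Function('c')(Add(62, Mul(-1, -64))), Mul(-1, 4138450)) = Add(Add(-8, Mul(-2064, Add(62, Mul(-1, -64))), Mul(2, Pow(Add(62, Mul(-1, -64)), 2))), Mul(-1, 4138450)) = Add(Add(-8, Mul(-2064, Add(62, 64)), Mul(2, Pow(Add(62, 64), 2))), -4138450) = Add(Add(-8, Mul(-2064, 126), Mul(2, Pow(126, 2))), -4138450) = Add(Add(-8, -260064, Mul(2, 15876)), -4138450) = Add(Add(-8, -260064, 31752), -4138450) = Add(-228320, -4138450) = -4366770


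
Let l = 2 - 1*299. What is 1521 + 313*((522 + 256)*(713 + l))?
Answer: 101303345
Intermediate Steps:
l = -297 (l = 2 - 299 = -297)
1521 + 313*((522 + 256)*(713 + l)) = 1521 + 313*((522 + 256)*(713 - 297)) = 1521 + 313*(778*416) = 1521 + 313*323648 = 1521 + 101301824 = 101303345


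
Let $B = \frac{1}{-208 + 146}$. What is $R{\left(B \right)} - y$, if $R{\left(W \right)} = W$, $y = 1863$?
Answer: $- \frac{115507}{62} \approx -1863.0$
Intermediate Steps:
$B = - \frac{1}{62}$ ($B = \frac{1}{-62} = - \frac{1}{62} \approx -0.016129$)
$R{\left(B \right)} - y = - \frac{1}{62} - 1863 = - \frac{115507}{62}$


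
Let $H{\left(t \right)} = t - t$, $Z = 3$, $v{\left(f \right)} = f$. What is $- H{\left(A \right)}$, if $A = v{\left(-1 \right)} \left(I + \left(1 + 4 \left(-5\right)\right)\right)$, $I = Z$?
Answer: $0$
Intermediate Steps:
$I = 3$
$A = 16$ ($A = - (3 + \left(1 + 4 \left(-5\right)\right)) = - (3 + \left(1 - 20\right)) = - (3 - 19) = \left(-1\right) \left(-16\right) = 16$)
$H{\left(t \right)} = 0$
$- H{\left(A \right)} = \left(-1\right) 0 = 0$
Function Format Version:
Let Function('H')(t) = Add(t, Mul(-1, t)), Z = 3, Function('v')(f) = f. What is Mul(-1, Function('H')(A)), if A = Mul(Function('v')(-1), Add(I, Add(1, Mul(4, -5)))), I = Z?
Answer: 0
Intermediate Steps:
I = 3
A = 16 (A = Mul(-1, Add(3, Add(1, Mul(4, -5)))) = Mul(-1, Add(3, Add(1, -20))) = Mul(-1, Add(3, -19)) = Mul(-1, -16) = 16)
Function('H')(t) = 0
Mul(-1, Function('H')(A)) = Mul(-1, 0) = 0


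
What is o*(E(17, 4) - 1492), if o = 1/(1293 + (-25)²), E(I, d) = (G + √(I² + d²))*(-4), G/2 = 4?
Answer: -762/959 - 2*√305/959 ≈ -0.83100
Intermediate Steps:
G = 8 (G = 2*4 = 8)
E(I, d) = -32 - 4*√(I² + d²) (E(I, d) = (8 + √(I² + d²))*(-4) = -32 - 4*√(I² + d²))
o = 1/1918 (o = 1/(1293 + 625) = 1/1918 ≈ 0.00052138)
o*(E(17, 4) - 1492) = ((-32 - 4*√(17² + 4²)) - 1492)/1918 = ((-32 - 4*√(289 + 16)) - 1492)/1918 = ((-32 - 4*√305) - 1492)/1918 = (-1524 - 4*√305)/1918 = -762/959 - 2*√305/959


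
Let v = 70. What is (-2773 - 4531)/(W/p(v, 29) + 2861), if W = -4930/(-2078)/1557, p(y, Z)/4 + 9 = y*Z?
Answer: -95519321634528/37415221688717 ≈ -2.5530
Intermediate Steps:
p(y, Z) = -36 + 4*Z*y (p(y, Z) = -36 + 4*(y*Z) = -36 + 4*(Z*y) = -36 + 4*Z*y)
W = 2465/1617723 (W = -4930*(-1/2078)*(1/1557) = (2465/1039)*(1/1557) = 2465/1617723 ≈ 0.0015237)
(-2773 - 4531)/(W/p(v, 29) + 2861) = (-2773 - 4531)/(2465/(1617723*(-36 + 4*29*70)) + 2861) = -7304/(2465/(1617723*(-36 + 8120)) + 2861) = -7304/((2465/1617723)/8084 + 2861) = -7304/((2465/1617723)*(1/8084) + 2861) = -7304/(2465/13077672732 + 2861) = -7304/37415221688717/13077672732 = -7304*13077672732/37415221688717 = -95519321634528/37415221688717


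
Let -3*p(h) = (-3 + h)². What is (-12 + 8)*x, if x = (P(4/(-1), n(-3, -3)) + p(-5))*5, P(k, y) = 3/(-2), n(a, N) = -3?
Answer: 1370/3 ≈ 456.67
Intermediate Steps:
p(h) = -(-3 + h)²/3
P(k, y) = -3/2 (P(k, y) = 3*(-½) = -3/2)
x = -685/6 (x = (-3/2 - (-3 - 5)²/3)*5 = (-3/2 - ⅓*(-8)²)*5 = (-3/2 - ⅓*64)*5 = (-3/2 - 64/3)*5 = -137/6*5 = -685/6 ≈ -114.17)
(-12 + 8)*x = (-12 + 8)*(-685/6) = -4*(-685/6) = 1370/3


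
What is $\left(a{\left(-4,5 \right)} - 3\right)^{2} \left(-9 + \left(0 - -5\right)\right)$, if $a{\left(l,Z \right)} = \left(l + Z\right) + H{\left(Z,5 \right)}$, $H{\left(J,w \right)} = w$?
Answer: $-36$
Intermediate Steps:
$a{\left(l,Z \right)} = 5 + Z + l$ ($a{\left(l,Z \right)} = \left(l + Z\right) + 5 = \left(Z + l\right) + 5 = 5 + Z + l$)
$\left(a{\left(-4,5 \right)} - 3\right)^{2} \left(-9 + \left(0 - -5\right)\right) = \left(\left(5 + 5 - 4\right) - 3\right)^{2} \left(-9 + \left(0 - -5\right)\right) = \left(6 - 3\right)^{2} \left(-9 + \left(0 + 5\right)\right) = 3^{2} \left(-9 + 5\right) = 9 \left(-4\right) = -36$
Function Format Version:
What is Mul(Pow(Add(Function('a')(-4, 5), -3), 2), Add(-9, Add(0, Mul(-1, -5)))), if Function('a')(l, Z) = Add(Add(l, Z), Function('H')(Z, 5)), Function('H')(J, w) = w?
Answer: -36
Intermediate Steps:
Function('a')(l, Z) = Add(5, Z, l) (Function('a')(l, Z) = Add(Add(l, Z), 5) = Add(Add(Z, l), 5) = Add(5, Z, l))
Mul(Pow(Add(Function('a')(-4, 5), -3), 2), Add(-9, Add(0, Mul(-1, -5)))) = Mul(Pow(Add(Add(5, 5, -4), -3), 2), Add(-9, Add(0, Mul(-1, -5)))) = Mul(Pow(Add(6, -3), 2), Add(-9, Add(0, 5))) = Mul(Pow(3, 2), Add(-9, 5)) = Mul(9, -4) = -36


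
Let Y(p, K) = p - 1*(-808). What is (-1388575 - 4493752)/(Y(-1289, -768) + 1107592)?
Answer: -5882327/1107111 ≈ -5.3132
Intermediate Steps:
Y(p, K) = 808 + p (Y(p, K) = p + 808 = 808 + p)
(-1388575 - 4493752)/(Y(-1289, -768) + 1107592) = (-1388575 - 4493752)/((808 - 1289) + 1107592) = -5882327/(-481 + 1107592) = -5882327/1107111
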